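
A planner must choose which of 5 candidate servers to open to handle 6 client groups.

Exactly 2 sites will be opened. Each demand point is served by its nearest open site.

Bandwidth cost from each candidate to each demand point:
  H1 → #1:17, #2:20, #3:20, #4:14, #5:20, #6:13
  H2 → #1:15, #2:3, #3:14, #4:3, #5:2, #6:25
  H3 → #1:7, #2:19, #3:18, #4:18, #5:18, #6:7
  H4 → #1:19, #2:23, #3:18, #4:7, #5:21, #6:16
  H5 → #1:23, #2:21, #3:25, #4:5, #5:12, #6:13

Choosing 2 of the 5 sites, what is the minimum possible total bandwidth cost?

36

Open {H2, H3}.
  #1→H3 7, #2→H2 3, #3→H2 14, #4→H2 3, #5→H2 2, #6→H3 7  ⇒ total 36.
Compare {H1, H2}: total 50.
Compare {H2, H5}: total 50.
No size-2 selection does better; minimum is 36.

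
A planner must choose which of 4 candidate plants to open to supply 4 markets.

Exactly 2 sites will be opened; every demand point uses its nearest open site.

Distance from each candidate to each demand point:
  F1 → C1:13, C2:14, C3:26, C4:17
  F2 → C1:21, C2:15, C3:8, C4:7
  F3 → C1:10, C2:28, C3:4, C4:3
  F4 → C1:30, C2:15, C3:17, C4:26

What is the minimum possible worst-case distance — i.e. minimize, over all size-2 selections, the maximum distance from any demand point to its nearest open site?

14

Open {F1, F2}.
  Farthest demand point is C2 at distance 14 (to F1); all others are ≤ 14.
With {F1, F3} the worst case is 14.
With {F2, F3} the worst case is 15.
No size-2 selection achieves below 14.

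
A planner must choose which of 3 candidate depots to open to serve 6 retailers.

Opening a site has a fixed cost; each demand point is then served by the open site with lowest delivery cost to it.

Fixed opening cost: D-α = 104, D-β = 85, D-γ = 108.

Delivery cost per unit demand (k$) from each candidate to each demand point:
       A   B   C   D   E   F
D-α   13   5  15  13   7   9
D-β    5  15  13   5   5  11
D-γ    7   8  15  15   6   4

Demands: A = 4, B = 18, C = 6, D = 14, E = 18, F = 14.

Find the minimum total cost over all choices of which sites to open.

Open {D-β, D-γ}: assign each demand point to its cheapest open site.
  A→D-β 4×5=20, B→D-γ 18×8=144, C→D-β 6×13=78, D→D-β 14×5=70, E→D-β 18×5=90, F→D-γ 14×4=56
  delivery cost 458, fixed 193 → total 651.
Compare {D-α, D-β}: delivery cost 474 + fixed 189 = 663.
Compare {D-α, D-β, D-γ}: delivery cost 404 + fixed 297 = 701.
Compare {D-γ}: delivery cost 636 + fixed 108 = 744.
All other subsets cost ≥ 663. Minimum total cost: 651.

651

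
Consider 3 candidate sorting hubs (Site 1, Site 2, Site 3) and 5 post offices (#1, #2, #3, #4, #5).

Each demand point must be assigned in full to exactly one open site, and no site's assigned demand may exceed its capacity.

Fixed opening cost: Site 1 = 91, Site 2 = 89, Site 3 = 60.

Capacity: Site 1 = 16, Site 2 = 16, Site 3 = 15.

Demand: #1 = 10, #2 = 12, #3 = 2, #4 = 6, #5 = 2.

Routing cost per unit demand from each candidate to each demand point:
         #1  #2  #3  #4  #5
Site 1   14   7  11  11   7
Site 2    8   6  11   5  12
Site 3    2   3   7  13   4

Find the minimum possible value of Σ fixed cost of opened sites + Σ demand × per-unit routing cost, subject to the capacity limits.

396

Open {Site 1, Site 2, Site 3}; cheapest assignment that respects the capacities:
  Site 1 (cap 16, load 12): #2 — cost 12×7 = 84
  Site 2 (cap 16, load 6): #4 — cost 6×5 = 30
  Site 3 (cap 15, load 14): #1, #3, #5 — cost 10×2 + 2×7 + 2×4 = 42
  Shipping 156, fixed 240 → total 396.
  Any other capacity-feasible assignment to {Site 1, Site 2, Site 3} ships for at least 156.
Compare {Site 1, Site 2}: its best feasible assignment gives total 410.
Every other set of open sites that can feasibly serve all demand totals ≥ 410 even under its best assignment. Minimum: 396.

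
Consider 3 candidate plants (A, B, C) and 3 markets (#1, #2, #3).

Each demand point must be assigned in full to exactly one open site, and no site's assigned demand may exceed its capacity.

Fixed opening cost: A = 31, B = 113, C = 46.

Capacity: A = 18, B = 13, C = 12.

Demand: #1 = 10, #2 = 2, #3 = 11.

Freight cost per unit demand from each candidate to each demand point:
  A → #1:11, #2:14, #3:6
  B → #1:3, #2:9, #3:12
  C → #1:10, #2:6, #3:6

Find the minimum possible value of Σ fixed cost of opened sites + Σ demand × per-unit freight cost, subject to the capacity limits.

255

Open {A, C}; cheapest assignment that respects the capacities:
  A (cap 18, load 11): #3 — cost 11×6 = 66
  C (cap 12, load 12): #1, #2 — cost 10×10 + 2×6 = 112
  Shipping 178, fixed 77 → total 255.
  Any other capacity-feasible assignment to {A, C} ships for at least 178.
Compare {A, B}: its best feasible assignment gives total 258.
Compare {B, C}: its best feasible assignment gives total 273.
Every other set of open sites that can feasibly serve all demand totals ≥ 258 even under its best assignment. Minimum: 255.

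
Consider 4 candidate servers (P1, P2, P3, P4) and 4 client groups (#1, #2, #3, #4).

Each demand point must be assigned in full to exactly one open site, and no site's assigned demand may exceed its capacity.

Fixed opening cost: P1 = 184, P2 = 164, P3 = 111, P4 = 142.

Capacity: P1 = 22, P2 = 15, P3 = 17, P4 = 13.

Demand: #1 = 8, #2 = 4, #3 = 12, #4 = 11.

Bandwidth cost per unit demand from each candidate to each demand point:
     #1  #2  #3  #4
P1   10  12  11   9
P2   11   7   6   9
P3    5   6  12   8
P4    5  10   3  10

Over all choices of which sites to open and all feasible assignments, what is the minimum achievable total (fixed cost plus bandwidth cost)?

Open {P2, P3, P4}; cheapest assignment that respects the capacities:
  P2 (cap 15, load 11): #4 — cost 11×9 = 99
  P3 (cap 17, load 12): #1, #2 — cost 8×5 + 4×6 = 64
  P4 (cap 13, load 12): #3 — cost 12×3 = 36
  Shipping 199, fixed 417 → total 616.
  Any other capacity-feasible assignment to {P2, P3, P4} ships for at least 199.
Compare {P1, P3}: its best feasible assignment gives total 619.
Compare {P1, P3, P4}: its best feasible assignment gives total 636.
Every other set of open sites that can feasibly serve all demand totals ≥ 619 even under its best assignment. Minimum: 616.

616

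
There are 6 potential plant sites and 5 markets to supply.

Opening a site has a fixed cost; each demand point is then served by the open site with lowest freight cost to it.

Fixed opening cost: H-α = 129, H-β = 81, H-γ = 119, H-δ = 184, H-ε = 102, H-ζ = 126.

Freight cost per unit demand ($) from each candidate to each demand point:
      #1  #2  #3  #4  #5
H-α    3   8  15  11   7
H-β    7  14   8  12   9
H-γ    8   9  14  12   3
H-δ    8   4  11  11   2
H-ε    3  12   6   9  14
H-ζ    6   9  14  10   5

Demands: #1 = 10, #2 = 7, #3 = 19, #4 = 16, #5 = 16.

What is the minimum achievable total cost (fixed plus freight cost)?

620

Open {H-γ, H-ε}: assign each demand point to its cheapest open site.
  #1→H-ε 10×3=30, #2→H-γ 7×9=63, #3→H-ε 19×6=114, #4→H-ε 16×9=144, #5→H-γ 16×3=48
  freight cost 399, fixed 221 → total 620.
Compare {H-δ, H-ε}: freight cost 348 + fixed 286 = 634.
Compare {H-ε, H-ζ}: freight cost 431 + fixed 228 = 659.
Compare {H-α, H-ε}: freight cost 456 + fixed 231 = 687.
All other subsets cost ≥ 634. Minimum total cost: 620.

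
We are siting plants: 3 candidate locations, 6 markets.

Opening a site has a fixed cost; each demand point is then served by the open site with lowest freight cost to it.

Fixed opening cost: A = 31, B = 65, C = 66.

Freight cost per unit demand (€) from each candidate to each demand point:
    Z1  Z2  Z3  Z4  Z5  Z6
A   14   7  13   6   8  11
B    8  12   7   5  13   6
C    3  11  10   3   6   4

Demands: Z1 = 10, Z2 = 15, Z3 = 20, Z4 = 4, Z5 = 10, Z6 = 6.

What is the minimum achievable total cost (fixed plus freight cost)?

528

Open {A, C}: assign each demand point to its cheapest open site.
  Z1→C 10×3=30, Z2→A 15×7=105, Z3→C 20×10=200, Z4→C 4×3=12, Z5→C 10×6=60, Z6→C 6×4=24
  freight cost 431, fixed 97 → total 528.
Compare {A, B, C}: freight cost 371 + fixed 162 = 533.
Compare {C}: freight cost 491 + fixed 66 = 557.
Compare {A, B}: freight cost 461 + fixed 96 = 557.
All other subsets cost ≥ 533. Minimum total cost: 528.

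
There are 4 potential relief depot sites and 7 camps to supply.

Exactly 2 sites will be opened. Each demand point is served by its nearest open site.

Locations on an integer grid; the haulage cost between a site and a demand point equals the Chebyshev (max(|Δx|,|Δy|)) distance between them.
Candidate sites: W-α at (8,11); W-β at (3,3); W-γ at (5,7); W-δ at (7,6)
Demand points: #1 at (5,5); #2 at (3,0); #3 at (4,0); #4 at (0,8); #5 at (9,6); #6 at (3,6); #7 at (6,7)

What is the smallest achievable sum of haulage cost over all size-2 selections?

19

Open {W-β, W-δ}.
  #1→W-β 2, #2→W-β 3, #3→W-β 3, #4→W-β 5, #5→W-δ 2, #6→W-β 3, #7→W-δ 1  ⇒ total 19.
Compare {W-β, W-γ}: total 20.
Compare {W-γ, W-δ}: total 24.
No size-2 selection does better; minimum is 19.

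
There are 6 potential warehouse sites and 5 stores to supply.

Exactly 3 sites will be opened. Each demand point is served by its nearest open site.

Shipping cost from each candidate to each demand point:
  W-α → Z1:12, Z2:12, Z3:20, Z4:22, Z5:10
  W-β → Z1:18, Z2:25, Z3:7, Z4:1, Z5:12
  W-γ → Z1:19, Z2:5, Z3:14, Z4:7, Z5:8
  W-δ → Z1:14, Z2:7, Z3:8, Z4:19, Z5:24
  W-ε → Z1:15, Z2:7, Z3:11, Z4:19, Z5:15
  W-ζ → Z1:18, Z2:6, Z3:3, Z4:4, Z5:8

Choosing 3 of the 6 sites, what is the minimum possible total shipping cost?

30

Open {W-α, W-β, W-ζ}.
  Z1→W-α 12, Z2→W-ζ 6, Z3→W-ζ 3, Z4→W-β 1, Z5→W-ζ 8  ⇒ total 30.
Compare {W-α, W-γ, W-ζ}: total 32.
Compare {W-β, W-δ, W-ζ}: total 32.
No size-3 selection does better; minimum is 30.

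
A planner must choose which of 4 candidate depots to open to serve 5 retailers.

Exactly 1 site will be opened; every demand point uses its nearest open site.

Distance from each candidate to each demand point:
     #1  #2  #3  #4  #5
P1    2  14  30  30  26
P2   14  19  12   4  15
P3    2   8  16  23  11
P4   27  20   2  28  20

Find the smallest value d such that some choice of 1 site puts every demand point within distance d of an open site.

19

Open {P2}.
  Farthest demand point is #2 at distance 19 (to P2); all others are ≤ 19.
With {P3} the worst case is 23.
With {P4} the worst case is 28.
No size-1 selection achieves below 19.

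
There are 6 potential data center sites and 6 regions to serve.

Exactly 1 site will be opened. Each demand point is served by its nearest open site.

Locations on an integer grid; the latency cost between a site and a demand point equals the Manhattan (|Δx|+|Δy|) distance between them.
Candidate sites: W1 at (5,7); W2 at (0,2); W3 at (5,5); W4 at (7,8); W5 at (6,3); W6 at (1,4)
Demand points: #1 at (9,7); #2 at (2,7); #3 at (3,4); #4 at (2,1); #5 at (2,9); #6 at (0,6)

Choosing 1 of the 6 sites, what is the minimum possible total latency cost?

30

Open {W6}.
  #1→W6 11, #2→W6 4, #3→W6 2, #4→W6 4, #5→W6 6, #6→W6 3  ⇒ total 30.
Compare {W1}: total 32.
Compare {W3}: total 34.
No size-1 selection does better; minimum is 30.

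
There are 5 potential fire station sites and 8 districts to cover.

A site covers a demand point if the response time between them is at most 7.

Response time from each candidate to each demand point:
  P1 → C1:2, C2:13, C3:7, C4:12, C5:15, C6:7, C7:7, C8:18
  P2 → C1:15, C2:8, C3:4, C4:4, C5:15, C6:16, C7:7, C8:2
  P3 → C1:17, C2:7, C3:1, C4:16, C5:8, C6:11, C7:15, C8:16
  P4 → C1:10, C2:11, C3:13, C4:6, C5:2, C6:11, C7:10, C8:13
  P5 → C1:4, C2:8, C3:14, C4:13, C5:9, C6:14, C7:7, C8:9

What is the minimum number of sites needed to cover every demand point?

Coverage sets (demand points within 7 of each site):
  P1: {C1, C3, C6, C7}
  P2: {C3, C4, C7, C8}
  P3: {C2, C3}
  P4: {C4, C5}
  P5: {C1, C7}
No 3 sites suffice: every size-3 union leaves at least one demand point uncovered.
But {P1, P2, P3, P4} covers everything, so the minimum is 4.

4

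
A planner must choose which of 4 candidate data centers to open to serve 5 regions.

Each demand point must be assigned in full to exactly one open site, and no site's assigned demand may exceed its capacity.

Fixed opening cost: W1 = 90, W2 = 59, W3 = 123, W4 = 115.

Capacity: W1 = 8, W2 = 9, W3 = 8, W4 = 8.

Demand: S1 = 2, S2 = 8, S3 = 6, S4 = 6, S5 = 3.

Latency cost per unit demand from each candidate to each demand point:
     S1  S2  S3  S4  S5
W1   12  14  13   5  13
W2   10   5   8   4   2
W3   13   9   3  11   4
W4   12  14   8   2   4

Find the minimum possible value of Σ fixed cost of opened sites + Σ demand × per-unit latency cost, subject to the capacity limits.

452

Open {W1, W2, W3}; cheapest assignment that respects the capacities:
  W1 (cap 8, load 8): S1, S4 — cost 2×12 + 6×5 = 54
  W2 (cap 9, load 9): S3, S5 — cost 6×8 + 3×2 = 54
  W3 (cap 8, load 8): S2 — cost 8×9 = 72
  Shipping 180, fixed 272 → total 452.
  Any other capacity-feasible assignment to {W1, W2, W3} ships for at least 180.
Compare {W2, W3, W4}: its best feasible assignment gives total 459.
Compare {W1, W2, W4}: its best feasible assignment gives total 466.
Every other set of open sites that can feasibly serve all demand totals ≥ 459 even under its best assignment. Minimum: 452.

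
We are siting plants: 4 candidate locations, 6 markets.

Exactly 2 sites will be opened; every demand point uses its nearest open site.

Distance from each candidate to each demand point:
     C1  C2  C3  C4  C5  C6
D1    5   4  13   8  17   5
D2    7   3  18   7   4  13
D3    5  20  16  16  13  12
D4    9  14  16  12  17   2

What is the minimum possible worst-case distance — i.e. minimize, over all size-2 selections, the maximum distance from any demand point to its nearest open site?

Open {D1, D2}.
  Farthest demand point is C3 at distance 13 (to D1); all others are ≤ 13.
With {D1, D3} the worst case is 13.
With {D2, D3} the worst case is 16.
No size-2 selection achieves below 13.

13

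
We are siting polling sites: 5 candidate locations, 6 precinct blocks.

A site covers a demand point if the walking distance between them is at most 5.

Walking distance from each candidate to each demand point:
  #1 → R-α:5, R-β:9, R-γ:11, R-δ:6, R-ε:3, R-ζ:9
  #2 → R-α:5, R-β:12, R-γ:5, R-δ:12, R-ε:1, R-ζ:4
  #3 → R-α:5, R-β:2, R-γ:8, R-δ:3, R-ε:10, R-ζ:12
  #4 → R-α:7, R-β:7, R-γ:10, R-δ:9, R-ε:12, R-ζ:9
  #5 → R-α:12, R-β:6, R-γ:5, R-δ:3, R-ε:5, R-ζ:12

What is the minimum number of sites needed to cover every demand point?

2

Coverage sets (demand points within 5 of each site):
  #1: {R-α, R-ε}
  #2: {R-α, R-γ, R-ε, R-ζ}
  #3: {R-α, R-β, R-δ}
  #4: {}
  #5: {R-γ, R-δ, R-ε}
No single site covers all 6 demand points.
But {#2, #3} covers everything, so the minimum is 2.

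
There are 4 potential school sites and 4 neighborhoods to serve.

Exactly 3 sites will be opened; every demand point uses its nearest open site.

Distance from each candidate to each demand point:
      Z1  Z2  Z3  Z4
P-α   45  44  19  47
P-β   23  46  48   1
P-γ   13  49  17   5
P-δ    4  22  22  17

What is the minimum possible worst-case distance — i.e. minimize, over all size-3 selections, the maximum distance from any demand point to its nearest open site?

22

Open {P-α, P-β, P-δ}.
  Farthest demand point is Z2 at distance 22 (to P-δ); all others are ≤ 22.
With {P-α, P-γ, P-δ} the worst case is 22.
With {P-β, P-γ, P-δ} the worst case is 22.
No size-3 selection achieves below 22.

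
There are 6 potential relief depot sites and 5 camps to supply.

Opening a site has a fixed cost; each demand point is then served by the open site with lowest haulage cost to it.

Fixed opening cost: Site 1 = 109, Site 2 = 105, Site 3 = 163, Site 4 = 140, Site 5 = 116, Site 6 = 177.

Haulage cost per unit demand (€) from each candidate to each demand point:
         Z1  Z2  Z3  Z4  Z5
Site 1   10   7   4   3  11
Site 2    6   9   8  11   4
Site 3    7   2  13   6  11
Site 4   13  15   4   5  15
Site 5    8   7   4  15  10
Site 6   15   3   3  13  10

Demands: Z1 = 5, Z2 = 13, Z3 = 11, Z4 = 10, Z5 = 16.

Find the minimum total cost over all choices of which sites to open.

473

Open {Site 1, Site 2}: assign each demand point to its cheapest open site.
  Z1→Site 2 5×6=30, Z2→Site 1 13×7=91, Z3→Site 1 11×4=44, Z4→Site 1 10×3=30, Z5→Site 2 16×4=64
  haulage cost 259, fixed 214 → total 473.
Compare {Site 1}: haulage cost 391 + fixed 109 = 500.
Compare {Site 2}: haulage cost 409 + fixed 105 = 514.
Compare {Site 2, Site 3}: haulage cost 268 + fixed 268 = 536.
All other subsets cost ≥ 500. Minimum total cost: 473.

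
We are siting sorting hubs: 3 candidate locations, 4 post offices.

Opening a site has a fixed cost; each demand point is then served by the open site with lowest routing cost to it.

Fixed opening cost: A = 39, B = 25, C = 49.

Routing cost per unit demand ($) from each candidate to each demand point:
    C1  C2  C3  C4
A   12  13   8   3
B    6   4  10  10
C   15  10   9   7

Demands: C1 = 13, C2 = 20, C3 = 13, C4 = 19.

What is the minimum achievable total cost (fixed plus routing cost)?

383

Open {A, B}: assign each demand point to its cheapest open site.
  C1→B 13×6=78, C2→B 20×4=80, C3→A 13×8=104, C4→A 19×3=57
  routing cost 319, fixed 64 → total 383.
Compare {A, B, C}: routing cost 319 + fixed 113 = 432.
Compare {B, C}: routing cost 408 + fixed 74 = 482.
Compare {B}: routing cost 478 + fixed 25 = 503.
All other subsets cost ≥ 432. Minimum total cost: 383.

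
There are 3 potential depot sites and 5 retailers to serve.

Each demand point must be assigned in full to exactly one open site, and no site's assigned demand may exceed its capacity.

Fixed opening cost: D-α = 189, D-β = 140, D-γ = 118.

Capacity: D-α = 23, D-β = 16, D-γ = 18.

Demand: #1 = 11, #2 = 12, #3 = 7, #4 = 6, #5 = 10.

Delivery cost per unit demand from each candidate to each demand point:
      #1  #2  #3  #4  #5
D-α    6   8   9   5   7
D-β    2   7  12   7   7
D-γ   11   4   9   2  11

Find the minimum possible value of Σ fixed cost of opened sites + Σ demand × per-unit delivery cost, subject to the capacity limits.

662

Open {D-α, D-β, D-γ}; cheapest assignment that respects the capacities:
  D-α (cap 23, load 17): #3, #5 — cost 7×9 + 10×7 = 133
  D-β (cap 16, load 11): #1 — cost 11×2 = 22
  D-γ (cap 18, load 18): #2, #4 — cost 12×4 + 6×2 = 60
  Shipping 215, fixed 447 → total 662.
  Any other capacity-feasible assignment to {D-α, D-β, D-γ} ships for at least 215.
Total demand is 46 and no other set of sites has combined capacity ≥ 46, so {D-α, D-β, D-γ} is the only feasible choice of open sites. Minimum: 662.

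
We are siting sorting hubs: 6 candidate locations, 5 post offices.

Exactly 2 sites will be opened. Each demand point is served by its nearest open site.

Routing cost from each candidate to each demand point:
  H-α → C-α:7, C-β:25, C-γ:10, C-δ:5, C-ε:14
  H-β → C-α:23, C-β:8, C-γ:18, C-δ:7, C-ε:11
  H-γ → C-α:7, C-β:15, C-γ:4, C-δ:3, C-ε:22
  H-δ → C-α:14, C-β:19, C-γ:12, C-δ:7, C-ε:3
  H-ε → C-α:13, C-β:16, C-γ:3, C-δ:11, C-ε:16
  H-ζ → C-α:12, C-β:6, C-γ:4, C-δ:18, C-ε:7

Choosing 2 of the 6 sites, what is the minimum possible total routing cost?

Open {H-γ, H-ζ}.
  C-α→H-γ 7, C-β→H-ζ 6, C-γ→H-γ 4, C-δ→H-γ 3, C-ε→H-ζ 7  ⇒ total 27.
Compare {H-α, H-ζ}: total 29.
Compare {H-γ, H-δ}: total 32.
No size-2 selection does better; minimum is 27.

27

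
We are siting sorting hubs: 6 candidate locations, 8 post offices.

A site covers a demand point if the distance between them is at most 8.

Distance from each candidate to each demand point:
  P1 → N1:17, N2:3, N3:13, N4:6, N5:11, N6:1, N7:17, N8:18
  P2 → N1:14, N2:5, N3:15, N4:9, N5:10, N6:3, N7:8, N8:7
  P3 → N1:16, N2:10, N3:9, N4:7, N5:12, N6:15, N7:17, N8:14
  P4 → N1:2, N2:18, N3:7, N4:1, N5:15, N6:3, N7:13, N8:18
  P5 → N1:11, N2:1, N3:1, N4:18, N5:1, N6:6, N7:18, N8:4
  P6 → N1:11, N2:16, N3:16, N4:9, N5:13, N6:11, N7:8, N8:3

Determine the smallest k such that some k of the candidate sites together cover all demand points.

Coverage sets (demand points within 8 of each site):
  P1: {N2, N4, N6}
  P2: {N2, N6, N7, N8}
  P3: {N4}
  P4: {N1, N3, N4, N6}
  P5: {N2, N3, N5, N6, N8}
  P6: {N7, N8}
No 2 sites suffice: every size-2 union leaves at least one demand point uncovered.
But {P2, P4, P5} covers everything, so the minimum is 3.

3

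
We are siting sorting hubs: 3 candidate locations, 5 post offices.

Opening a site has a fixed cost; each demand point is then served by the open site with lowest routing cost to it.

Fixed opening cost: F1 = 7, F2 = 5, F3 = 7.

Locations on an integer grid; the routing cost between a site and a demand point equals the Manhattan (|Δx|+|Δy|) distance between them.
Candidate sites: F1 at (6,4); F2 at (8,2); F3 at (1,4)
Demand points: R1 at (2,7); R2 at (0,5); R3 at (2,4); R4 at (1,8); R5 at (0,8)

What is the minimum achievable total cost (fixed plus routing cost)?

23

Open {F3}: assign each demand point to its cheapest open site.
  R1→F3 4, R2→F3 2, R3→F3 1, R4→F3 4, R5→F3 5
  routing cost 16, fixed 7 → total 23.
Compare {F2, F3}: routing cost 16 + fixed 12 = 28.
Compare {F1, F3}: routing cost 16 + fixed 14 = 30.
Compare {F1, F2, F3}: routing cost 16 + fixed 19 = 35.
All other subsets cost ≥ 28. Minimum total cost: 23.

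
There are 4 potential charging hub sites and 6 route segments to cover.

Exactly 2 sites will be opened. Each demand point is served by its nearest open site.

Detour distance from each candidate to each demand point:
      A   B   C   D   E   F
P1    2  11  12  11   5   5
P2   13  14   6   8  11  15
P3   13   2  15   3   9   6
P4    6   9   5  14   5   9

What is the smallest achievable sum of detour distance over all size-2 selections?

27

Open {P3, P4}.
  A→P4 6, B→P3 2, C→P4 5, D→P3 3, E→P4 5, F→P3 6  ⇒ total 27.
Compare {P1, P3}: total 29.
Compare {P1, P2}: total 37.
No size-2 selection does better; minimum is 27.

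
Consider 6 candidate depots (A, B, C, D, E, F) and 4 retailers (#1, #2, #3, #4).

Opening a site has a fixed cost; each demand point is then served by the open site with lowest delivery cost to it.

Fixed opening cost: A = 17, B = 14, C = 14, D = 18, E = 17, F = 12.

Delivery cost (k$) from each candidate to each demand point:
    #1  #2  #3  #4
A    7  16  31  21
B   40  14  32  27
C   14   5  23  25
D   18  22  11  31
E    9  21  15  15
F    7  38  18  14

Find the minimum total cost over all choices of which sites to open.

70

Open {C, F}: assign each demand point to its cheapest open site.
  #1→F 7, #2→C 5, #3→F 18, #4→F 14
  delivery cost 44, fixed 26 → total 70.
Compare {C, E}: delivery cost 44 + fixed 31 = 75.
Compare {E}: delivery cost 60 + fixed 17 = 77.
Compare {B, F}: delivery cost 53 + fixed 26 = 79.
All other subsets cost ≥ 75. Minimum total cost: 70.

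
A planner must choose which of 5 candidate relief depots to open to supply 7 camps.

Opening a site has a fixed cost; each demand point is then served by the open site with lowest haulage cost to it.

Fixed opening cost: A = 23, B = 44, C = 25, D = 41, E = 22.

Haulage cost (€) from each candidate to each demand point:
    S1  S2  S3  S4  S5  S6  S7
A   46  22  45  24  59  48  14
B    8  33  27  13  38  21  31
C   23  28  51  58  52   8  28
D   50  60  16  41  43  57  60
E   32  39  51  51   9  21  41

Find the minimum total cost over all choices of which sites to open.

Open {A, B, E}: assign each demand point to its cheapest open site.
  S1→B 8, S2→A 22, S3→B 27, S4→B 13, S5→E 9, S6→B 21, S7→A 14
  haulage cost 114, fixed 89 → total 203.
Compare {B, E}: haulage cost 142 + fixed 66 = 208.
Compare {A, B}: haulage cost 143 + fixed 67 = 210.
Compare {A, E}: haulage cost 167 + fixed 45 = 212.
All other subsets cost ≥ 208. Minimum total cost: 203.

203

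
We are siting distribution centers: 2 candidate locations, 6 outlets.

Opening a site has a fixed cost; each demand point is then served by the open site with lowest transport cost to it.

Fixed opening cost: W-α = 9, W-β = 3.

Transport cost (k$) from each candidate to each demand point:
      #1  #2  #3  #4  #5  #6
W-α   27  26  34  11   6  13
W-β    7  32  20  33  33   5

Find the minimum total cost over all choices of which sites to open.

87

Open {W-α, W-β}: assign each demand point to its cheapest open site.
  #1→W-β 7, #2→W-α 26, #3→W-β 20, #4→W-α 11, #5→W-α 6, #6→W-β 5
  transport cost 75, fixed 12 → total 87.
Compare {W-α}: transport cost 117 + fixed 9 = 126.
Compare {W-β}: transport cost 130 + fixed 3 = 133.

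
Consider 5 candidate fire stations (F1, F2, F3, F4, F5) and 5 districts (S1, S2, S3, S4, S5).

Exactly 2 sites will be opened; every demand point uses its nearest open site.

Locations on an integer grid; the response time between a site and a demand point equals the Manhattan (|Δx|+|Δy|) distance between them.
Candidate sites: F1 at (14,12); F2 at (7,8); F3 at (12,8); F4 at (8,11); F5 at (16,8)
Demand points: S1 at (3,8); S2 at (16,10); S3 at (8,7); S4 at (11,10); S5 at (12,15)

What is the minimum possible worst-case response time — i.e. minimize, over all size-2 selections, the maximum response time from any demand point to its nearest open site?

Open {F1, F2}.
  Farthest demand point is S4 at response time 5 (to F1); all others are ≤ 5.
With {F2, F3} the worst case is 7.
With {F1, F4} the worst case is 8.
No size-2 selection achieves below 5.

5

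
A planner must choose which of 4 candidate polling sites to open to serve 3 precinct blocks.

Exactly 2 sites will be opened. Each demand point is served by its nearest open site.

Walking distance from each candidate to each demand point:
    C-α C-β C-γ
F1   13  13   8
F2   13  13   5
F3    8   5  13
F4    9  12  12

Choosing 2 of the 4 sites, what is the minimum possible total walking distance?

18

Open {F2, F3}.
  C-α→F3 8, C-β→F3 5, C-γ→F2 5  ⇒ total 18.
Compare {F1, F3}: total 21.
Compare {F3, F4}: total 25.
No size-2 selection does better; minimum is 18.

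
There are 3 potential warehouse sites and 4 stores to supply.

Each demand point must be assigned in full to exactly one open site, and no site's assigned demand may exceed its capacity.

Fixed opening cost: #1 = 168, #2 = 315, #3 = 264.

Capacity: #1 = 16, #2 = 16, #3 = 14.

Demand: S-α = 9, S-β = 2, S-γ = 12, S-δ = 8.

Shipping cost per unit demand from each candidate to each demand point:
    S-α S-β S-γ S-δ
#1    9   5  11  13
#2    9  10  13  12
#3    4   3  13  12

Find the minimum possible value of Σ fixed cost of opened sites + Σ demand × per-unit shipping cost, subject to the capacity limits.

Open {#1, #2, #3}; cheapest assignment that respects the capacities:
  #1 (cap 16, load 12): S-γ — cost 12×11 = 132
  #2 (cap 16, load 8): S-δ — cost 8×12 = 96
  #3 (cap 14, load 11): S-α, S-β — cost 9×4 + 2×3 = 42
  Shipping 270, fixed 747 → total 1017.
  Any other capacity-feasible assignment to {#1, #2, #3} ships for at least 270.
Total demand is 31; every other set of sites either has combined capacity below 31 or cannot fit the demands without splitting one across sites, so {#1, #2, #3} is the only feasible choice of open sites. Minimum: 1017.

1017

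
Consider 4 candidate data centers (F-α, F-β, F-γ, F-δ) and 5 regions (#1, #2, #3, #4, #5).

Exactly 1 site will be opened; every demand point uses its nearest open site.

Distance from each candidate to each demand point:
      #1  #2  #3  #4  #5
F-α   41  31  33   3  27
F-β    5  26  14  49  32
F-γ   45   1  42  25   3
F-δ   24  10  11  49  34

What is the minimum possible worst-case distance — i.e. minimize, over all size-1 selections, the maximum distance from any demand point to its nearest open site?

41

Open {F-α}.
  Farthest demand point is #1 at distance 41 (to F-α); all others are ≤ 41.
With {F-γ} the worst case is 45.
With {F-β} the worst case is 49.
No size-1 selection achieves below 41.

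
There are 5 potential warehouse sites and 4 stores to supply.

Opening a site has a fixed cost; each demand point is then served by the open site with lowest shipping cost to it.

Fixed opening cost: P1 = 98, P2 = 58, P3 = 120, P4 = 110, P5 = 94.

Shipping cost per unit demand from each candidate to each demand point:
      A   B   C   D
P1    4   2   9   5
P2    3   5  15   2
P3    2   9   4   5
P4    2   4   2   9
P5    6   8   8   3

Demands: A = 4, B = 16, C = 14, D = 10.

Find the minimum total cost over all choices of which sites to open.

Open {P2, P4}: assign each demand point to its cheapest open site.
  A→P4 4×2=8, B→P4 16×4=64, C→P4 14×2=28, D→P2 10×2=20
  shipping cost 120, fixed 168 → total 288.
Compare {P4}: shipping cost 190 + fixed 110 = 300.
Compare {P1}: shipping cost 224 + fixed 98 = 322.
Compare {P1, P4}: shipping cost 118 + fixed 208 = 326.
All other subsets cost ≥ 300. Minimum total cost: 288.

288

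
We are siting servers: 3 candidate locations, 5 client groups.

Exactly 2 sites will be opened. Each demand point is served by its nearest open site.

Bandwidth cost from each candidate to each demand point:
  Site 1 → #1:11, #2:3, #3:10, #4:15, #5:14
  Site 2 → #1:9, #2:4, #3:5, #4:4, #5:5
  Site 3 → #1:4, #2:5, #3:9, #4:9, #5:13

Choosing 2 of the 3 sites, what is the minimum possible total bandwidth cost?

Open {Site 2, Site 3}.
  #1→Site 3 4, #2→Site 2 4, #3→Site 2 5, #4→Site 2 4, #5→Site 2 5  ⇒ total 22.
Compare {Site 1, Site 2}: total 26.
Compare {Site 1, Site 3}: total 38.

22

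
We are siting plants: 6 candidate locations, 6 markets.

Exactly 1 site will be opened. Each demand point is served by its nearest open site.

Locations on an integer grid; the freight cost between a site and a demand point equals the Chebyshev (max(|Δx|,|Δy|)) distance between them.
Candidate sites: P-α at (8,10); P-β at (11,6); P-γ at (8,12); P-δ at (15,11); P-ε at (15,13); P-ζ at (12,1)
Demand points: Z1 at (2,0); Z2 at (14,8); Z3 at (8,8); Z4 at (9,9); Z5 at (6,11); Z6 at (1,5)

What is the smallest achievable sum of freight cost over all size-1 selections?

28

Open {P-α}.
  Z1→P-α 10, Z2→P-α 6, Z3→P-α 2, Z4→P-α 1, Z5→P-α 2, Z6→P-α 7  ⇒ total 28.
Compare {P-β}: total 33.
Compare {P-γ}: total 34.
No size-1 selection does better; minimum is 28.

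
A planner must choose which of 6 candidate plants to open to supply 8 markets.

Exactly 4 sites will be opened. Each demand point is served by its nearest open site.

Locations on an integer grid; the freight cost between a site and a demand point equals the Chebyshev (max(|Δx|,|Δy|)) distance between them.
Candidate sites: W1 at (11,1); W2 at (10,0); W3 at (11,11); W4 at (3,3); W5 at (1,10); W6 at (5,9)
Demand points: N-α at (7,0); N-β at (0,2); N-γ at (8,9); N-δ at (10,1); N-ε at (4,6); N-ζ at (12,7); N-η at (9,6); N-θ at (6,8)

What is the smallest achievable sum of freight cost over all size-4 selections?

22

Open {W2, W3, W4, W6}.
  N-α→W2 3, N-β→W4 3, N-γ→W3 3, N-δ→W2 1, N-ε→W4 3, N-ζ→W3 4, N-η→W6 4, N-θ→W6 1  ⇒ total 22.
Compare {W1, W3, W4, W6}: total 23.
Compare {W1, W2, W4, W6}: total 24.
No size-4 selection does better; minimum is 22.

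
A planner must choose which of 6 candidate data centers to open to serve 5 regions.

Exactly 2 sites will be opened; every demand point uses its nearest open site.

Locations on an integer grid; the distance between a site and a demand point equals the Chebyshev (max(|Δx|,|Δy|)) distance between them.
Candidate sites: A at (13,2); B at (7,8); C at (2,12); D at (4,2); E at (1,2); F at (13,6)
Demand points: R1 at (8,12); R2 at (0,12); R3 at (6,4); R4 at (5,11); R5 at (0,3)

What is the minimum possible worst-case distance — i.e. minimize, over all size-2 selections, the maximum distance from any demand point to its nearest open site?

Open {C, D}.
  Farthest demand point is R1 at distance 6 (to C); all others are ≤ 6.
With {C, E} the worst case is 6.
With {A, B} the worst case is 7.
No size-2 selection achieves below 6.

6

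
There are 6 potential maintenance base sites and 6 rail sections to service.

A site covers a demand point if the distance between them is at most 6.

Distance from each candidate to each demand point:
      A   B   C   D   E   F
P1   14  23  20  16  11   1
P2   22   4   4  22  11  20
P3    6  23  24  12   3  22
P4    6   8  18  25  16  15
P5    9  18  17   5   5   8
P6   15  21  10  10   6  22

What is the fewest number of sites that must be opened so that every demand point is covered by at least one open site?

Coverage sets (demand points within 6 of each site):
  P1: {F}
  P2: {B, C}
  P3: {A, E}
  P4: {A}
  P5: {D, E}
  P6: {E}
No 3 sites suffice: every size-3 union leaves at least one demand point uncovered.
But {P1, P2, P3, P5} covers everything, so the minimum is 4.

4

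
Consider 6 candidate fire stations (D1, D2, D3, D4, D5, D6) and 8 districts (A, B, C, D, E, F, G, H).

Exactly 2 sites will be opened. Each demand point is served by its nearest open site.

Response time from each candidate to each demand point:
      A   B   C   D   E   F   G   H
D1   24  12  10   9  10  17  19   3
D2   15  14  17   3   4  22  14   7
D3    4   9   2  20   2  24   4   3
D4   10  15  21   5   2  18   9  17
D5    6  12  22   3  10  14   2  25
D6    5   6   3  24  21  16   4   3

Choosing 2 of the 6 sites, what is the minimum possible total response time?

Open {D3, D5}.
  A→D3 4, B→D3 9, C→D3 2, D→D5 3, E→D3 2, F→D5 14, G→D5 2, H→D3 3  ⇒ total 39.
Compare {D2, D6}: total 44.
Compare {D4, D6}: total 44.
No size-2 selection does better; minimum is 39.

39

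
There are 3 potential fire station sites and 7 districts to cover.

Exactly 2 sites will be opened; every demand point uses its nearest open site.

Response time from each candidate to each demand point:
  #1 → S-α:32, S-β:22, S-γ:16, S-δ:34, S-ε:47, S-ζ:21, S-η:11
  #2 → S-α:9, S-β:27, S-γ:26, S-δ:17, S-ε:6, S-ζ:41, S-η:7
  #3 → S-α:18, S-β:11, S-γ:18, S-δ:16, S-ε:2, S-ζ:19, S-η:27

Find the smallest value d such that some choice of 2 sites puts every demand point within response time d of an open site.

19

Open {#1, #3}.
  Farthest demand point is S-ζ at response time 19 (to #3); all others are ≤ 19.
With {#2, #3} the worst case is 19.
With {#1, #2} the worst case is 22.
No size-2 selection achieves below 19.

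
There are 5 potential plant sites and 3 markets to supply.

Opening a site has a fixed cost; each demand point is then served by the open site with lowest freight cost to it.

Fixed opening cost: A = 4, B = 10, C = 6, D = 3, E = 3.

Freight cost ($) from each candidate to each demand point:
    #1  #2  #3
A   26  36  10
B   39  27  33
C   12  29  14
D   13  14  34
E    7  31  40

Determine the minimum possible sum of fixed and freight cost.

Open {A, D, E}: assign each demand point to its cheapest open site.
  #1→E 7, #2→D 14, #3→A 10
  freight cost 31, fixed 10 → total 41.
Compare {A, D}: freight cost 37 + fixed 7 = 44.
Compare {C, D, E}: freight cost 35 + fixed 12 = 47.
Compare {A, C, D, E}: freight cost 31 + fixed 16 = 47.
All other subsets cost ≥ 44. Minimum total cost: 41.

41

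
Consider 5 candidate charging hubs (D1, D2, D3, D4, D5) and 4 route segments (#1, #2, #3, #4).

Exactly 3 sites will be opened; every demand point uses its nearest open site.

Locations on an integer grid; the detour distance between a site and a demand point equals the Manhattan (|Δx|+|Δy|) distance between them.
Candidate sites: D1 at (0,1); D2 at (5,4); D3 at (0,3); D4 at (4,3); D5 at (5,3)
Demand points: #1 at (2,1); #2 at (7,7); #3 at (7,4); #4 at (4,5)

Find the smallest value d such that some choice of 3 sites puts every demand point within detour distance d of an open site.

5

Open {D1, D2, D3}.
  Farthest demand point is #2 at detour distance 5 (to D2); all others are ≤ 5.
With {D1, D2, D4} the worst case is 5.
With {D1, D2, D5} the worst case is 5.
No size-3 selection achieves below 5.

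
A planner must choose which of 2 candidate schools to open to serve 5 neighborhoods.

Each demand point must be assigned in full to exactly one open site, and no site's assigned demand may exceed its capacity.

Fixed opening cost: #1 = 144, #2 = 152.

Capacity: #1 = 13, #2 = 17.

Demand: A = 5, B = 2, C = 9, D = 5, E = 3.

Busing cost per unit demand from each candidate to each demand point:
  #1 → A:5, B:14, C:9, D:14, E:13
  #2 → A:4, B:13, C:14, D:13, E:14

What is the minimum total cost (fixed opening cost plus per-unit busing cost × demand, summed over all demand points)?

Open {#1, #2}; cheapest assignment that respects the capacities:
  #1 (cap 13, load 12): C, E — cost 9×9 + 3×13 = 120
  #2 (cap 17, load 12): A, B, D — cost 5×4 + 2×13 + 5×13 = 111
  Shipping 231, fixed 296 → total 527.
  Any other capacity-feasible assignment to {#1, #2} ships for at least 231.
Total demand is 24 and no other set of sites has combined capacity ≥ 24, so {#1, #2} is the only feasible choice of open sites. Minimum: 527.

527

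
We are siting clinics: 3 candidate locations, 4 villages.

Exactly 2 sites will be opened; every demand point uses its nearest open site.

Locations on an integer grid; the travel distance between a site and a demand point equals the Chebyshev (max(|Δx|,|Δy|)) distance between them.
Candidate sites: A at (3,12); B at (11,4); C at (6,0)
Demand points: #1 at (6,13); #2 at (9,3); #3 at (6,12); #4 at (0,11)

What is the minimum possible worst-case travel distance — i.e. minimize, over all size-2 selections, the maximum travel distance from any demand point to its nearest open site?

3

Open {A, B}.
  Farthest demand point is #1 at travel distance 3 (to A); all others are ≤ 3.
With {A, C} the worst case is 3.
With {B, C} the worst case is 11.
No size-2 selection achieves below 3.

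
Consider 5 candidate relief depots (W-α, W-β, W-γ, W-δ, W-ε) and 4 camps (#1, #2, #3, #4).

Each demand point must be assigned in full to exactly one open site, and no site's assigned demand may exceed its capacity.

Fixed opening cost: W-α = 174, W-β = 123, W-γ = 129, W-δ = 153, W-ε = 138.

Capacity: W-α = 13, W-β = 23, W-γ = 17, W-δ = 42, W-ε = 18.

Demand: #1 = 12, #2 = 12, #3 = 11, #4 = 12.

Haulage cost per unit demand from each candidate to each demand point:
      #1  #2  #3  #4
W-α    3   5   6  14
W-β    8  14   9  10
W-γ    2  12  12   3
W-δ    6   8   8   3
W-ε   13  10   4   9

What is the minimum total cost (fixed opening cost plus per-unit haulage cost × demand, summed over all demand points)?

Open {W-γ, W-δ}; cheapest assignment that respects the capacities:
  W-γ (cap 17, load 12): #1 — cost 12×2 = 24
  W-δ (cap 42, load 35): #2, #3, #4 — cost 12×8 + 11×8 + 12×3 = 220
  Shipping 244, fixed 282 → total 526.
  Any other capacity-feasible assignment to {W-γ, W-δ} ships for at least 244.
Compare {W-δ, W-ε}: its best feasible assignment gives total 539.
Compare {W-β, W-δ}: its best feasible assignment gives total 579.
Every other set of open sites that can feasibly serve all demand totals ≥ 539 even under its best assignment. Minimum: 526.

526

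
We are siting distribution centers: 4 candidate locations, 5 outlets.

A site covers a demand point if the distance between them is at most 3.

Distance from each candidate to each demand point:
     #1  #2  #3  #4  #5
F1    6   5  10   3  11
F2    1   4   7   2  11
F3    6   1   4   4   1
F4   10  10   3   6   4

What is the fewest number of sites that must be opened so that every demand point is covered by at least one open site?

Coverage sets (demand points within 3 of each site):
  F1: {#4}
  F2: {#1, #4}
  F3: {#2, #5}
  F4: {#3}
No 2 sites suffice: every size-2 union leaves at least one demand point uncovered.
But {F2, F3, F4} covers everything, so the minimum is 3.

3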